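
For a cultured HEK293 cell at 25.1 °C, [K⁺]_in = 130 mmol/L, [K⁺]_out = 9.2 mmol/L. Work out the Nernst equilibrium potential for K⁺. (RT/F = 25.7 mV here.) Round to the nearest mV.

E = (25.7/z) · ln([K⁺]_out/[K⁺]_in) with z = +1.
= (25.7/1) · ln(9.2/130) = 25.70 · ln(0.07077)
= 25.70 · (-2.6483) = -68.06 mV

-68 mV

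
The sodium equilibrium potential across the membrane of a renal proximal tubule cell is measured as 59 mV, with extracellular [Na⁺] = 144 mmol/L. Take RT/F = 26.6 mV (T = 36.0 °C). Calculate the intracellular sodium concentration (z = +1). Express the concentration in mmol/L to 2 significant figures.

16 mmol/L

Nernst: E = (26.6/1) · ln([out]/[in]), so ln([out]/[in]) = 59.0 × 1 / 26.6 = 2.2180.
[out]/[in] = e^(2.2180) = 9.189.
[in] = 144 / 9.189 = 15.67 mmol/L.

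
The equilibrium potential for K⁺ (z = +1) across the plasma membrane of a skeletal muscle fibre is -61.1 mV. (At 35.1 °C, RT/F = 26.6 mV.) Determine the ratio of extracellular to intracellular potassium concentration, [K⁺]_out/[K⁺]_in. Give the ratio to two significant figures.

0.10

ln([out]/[in]) = E·z/(26.6) = -61.1 × 1 / 26.6 = -2.2970
[out]/[in] = e^(-2.2970) = 0.1006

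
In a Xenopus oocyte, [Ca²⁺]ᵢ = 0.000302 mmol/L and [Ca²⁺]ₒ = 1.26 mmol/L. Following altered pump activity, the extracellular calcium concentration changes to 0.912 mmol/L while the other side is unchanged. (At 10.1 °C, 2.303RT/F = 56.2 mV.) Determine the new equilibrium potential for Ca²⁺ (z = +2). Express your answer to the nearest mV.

After the shift: [Ca²⁺]_out = 0.912, [Ca²⁺]_in = 0.000302 mmol/L.
E_new = (56.2/2)·log₁₀(0.912/0.000302) = 28.10 · (3.4800) = 97.79 mV

98 mV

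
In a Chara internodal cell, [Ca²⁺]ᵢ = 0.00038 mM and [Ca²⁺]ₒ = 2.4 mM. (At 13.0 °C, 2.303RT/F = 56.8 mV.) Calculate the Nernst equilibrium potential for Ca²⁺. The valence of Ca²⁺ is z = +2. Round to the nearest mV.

108 mV

E = (56.8/z) · log₁₀([Ca²⁺]_out/[Ca²⁺]_in) with z = +2.
= (56.8/2) · log₁₀(2.4/0.00038) = 28.40 · log₁₀(6316)
= 28.40 · (3.8004) = 107.93 mV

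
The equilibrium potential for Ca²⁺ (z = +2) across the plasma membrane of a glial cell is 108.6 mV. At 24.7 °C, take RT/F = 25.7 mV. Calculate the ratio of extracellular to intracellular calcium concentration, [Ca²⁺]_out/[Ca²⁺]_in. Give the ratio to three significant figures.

4680

ln([out]/[in]) = E·z/(25.7) = 108.6 × 2 / 25.7 = 8.4514
[out]/[in] = e^(8.4514) = 4681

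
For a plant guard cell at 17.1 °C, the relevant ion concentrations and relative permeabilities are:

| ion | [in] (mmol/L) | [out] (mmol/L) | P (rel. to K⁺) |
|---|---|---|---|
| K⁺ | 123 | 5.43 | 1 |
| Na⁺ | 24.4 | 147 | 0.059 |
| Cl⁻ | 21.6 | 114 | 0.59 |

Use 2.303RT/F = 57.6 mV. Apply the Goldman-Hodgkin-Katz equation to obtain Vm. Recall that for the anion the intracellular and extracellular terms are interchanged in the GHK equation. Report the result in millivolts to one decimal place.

-49.2 mV

Vm = 57.6 · log₁₀[(Σ P·[cation]ₒ + Σ P·[anion]ᵢ) / (Σ P·[cation]ᵢ + Σ P·[anion]ₒ)]
Numerator = 1×5.43 + 0.059×147 + 0.59×21.6 = 26.85
Denominator = 1×123 + 0.059×24.4 + 0.59×114 = 191.7
Vm = 57.6 · log₁₀(0.14005) = 57.6 × (-0.8537) = -49.17 mV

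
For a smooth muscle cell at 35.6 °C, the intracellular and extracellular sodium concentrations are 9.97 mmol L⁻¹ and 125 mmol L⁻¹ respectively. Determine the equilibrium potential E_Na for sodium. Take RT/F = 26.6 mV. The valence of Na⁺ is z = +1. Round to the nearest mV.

67 mV

E = (26.6/z) · ln([Na⁺]_out/[Na⁺]_in) with z = +1.
= (26.6/1) · ln(125/9.97) = 26.60 · ln(12.54)
= 26.60 · (2.5287) = 67.26 mV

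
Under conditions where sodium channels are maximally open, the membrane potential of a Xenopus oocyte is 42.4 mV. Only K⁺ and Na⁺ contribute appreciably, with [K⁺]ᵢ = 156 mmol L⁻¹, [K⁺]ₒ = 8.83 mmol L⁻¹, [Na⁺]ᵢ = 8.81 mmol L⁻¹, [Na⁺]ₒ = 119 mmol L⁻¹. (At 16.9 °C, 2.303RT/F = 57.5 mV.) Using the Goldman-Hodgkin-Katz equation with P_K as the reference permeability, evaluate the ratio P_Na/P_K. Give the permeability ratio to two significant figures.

12

Let α = P_Na/P_K. GHK: Vm = 57.5·log₁₀[(Kₒ + α·Naₒ)/(Kᵢ + α·Naᵢ)].
10^(Vm/57.5) = 10^(42.4/57.5) = 5.4625
So 5.4625·(Kᵢ + α·Naᵢ) = Kₒ + α·Naₒ → α = (5.4625·156.0 − 8.83) / (119.0 − 5.4625·8.81)
α = (852.1 − 8.83) / (119.0 − 48.12) = 843.3/70.88 = 11.9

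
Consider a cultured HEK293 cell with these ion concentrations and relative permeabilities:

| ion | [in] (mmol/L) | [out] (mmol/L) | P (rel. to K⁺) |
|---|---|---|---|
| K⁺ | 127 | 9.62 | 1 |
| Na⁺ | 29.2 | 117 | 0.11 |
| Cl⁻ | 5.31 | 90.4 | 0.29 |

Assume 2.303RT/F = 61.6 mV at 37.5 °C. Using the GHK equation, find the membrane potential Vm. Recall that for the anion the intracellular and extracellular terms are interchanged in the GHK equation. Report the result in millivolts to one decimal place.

Vm = 61.6 · log₁₀[(Σ P·[cation]ₒ + Σ P·[anion]ᵢ) / (Σ P·[cation]ᵢ + Σ P·[anion]ₒ)]
Numerator = 1×9.62 + 0.11×117 + 0.29×5.31 = 24.03
Denominator = 1×127 + 0.11×29.2 + 0.29×90.4 = 156.4
Vm = 61.6 · log₁₀(0.15362) = 61.6 × (-0.8136) = -50.12 mV

-50.1 mV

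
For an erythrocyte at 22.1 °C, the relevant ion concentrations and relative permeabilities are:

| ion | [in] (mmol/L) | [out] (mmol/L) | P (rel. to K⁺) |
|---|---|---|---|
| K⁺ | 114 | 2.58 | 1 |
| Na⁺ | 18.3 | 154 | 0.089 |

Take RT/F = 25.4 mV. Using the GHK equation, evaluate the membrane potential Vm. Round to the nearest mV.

-50 mV

Vm = 25.4 · ln[(Σ P·[cation]ₒ + Σ P·[anion]ᵢ) / (Σ P·[cation]ᵢ + Σ P·[anion]ₒ)]
Numerator = 1×2.58 + 0.089×154 = 16.29
Denominator = 1×114 + 0.089×18.3 = 115.6
Vm = 25.4 · ln(0.14085) = 25.4 × (-1.9601) = -49.79 mV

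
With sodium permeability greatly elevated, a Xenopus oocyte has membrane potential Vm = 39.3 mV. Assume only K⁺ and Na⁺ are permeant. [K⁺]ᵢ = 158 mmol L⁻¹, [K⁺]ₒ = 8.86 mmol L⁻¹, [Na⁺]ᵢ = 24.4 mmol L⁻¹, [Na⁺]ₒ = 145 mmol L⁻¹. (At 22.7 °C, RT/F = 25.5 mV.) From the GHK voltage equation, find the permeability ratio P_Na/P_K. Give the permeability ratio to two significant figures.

Let α = P_Na/P_K. GHK: Vm = 25.5·ln[(Kₒ + α·Naₒ)/(Kᵢ + α·Naᵢ)].
e^(Vm/25.5) = e^(39.3/25.5) = 4.6701
So 4.6701·(Kᵢ + α·Naᵢ) = Kₒ + α·Naₒ → α = (4.6701·158.0 − 8.86) / (145.0 − 4.6701·24.4)
α = (737.9 − 8.86) / (145.0 − 113.9) = 729/31.05 = 23.48

23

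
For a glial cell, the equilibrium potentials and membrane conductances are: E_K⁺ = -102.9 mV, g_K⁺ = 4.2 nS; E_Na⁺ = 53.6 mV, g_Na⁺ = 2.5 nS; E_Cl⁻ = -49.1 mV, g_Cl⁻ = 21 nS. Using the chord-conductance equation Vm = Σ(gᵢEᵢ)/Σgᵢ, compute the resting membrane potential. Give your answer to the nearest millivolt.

-48 mV

Σ gᵢEᵢ = 4.2·(-102.9) + 2.5·(53.6) + 21·(-49.1) = -1329.28
Σ gᵢ = 4.2 + 2.5 + 21 = 27.7
Vm = -1329.28 / 27.7 = -47.99 mV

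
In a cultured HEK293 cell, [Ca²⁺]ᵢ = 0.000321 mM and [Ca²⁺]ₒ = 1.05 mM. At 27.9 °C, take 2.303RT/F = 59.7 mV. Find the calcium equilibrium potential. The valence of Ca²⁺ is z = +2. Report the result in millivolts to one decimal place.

E = (59.7/z) · log₁₀([Ca²⁺]_out/[Ca²⁺]_in) with z = +2.
= (59.7/2) · log₁₀(1.05/0.000321) = 29.85 · log₁₀(3271)
= 29.85 · (3.5147) = 104.91 mV

104.9 mV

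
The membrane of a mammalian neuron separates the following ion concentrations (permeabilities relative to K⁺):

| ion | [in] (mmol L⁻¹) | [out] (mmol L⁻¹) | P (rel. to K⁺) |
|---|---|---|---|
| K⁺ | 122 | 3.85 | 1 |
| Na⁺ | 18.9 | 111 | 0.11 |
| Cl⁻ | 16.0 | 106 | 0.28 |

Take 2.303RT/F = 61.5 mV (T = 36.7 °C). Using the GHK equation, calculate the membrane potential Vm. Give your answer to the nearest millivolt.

-54 mV

Vm = 61.5 · log₁₀[(Σ P·[cation]ₒ + Σ P·[anion]ᵢ) / (Σ P·[cation]ᵢ + Σ P·[anion]ₒ)]
Numerator = 1×3.85 + 0.11×111 + 0.28×16.0 = 20.54
Denominator = 1×122 + 0.11×18.9 + 0.28×106 = 153.8
Vm = 61.5 · log₁₀(0.13359) = 61.5 × (-0.8742) = -53.77 mV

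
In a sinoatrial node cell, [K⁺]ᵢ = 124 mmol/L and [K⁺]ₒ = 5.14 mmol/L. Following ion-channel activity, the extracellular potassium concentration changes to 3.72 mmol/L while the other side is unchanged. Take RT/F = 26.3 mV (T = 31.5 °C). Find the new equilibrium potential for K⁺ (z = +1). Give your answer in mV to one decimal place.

-92.2 mV

After the shift: [K⁺]_out = 3.72, [K⁺]_in = 124 mmol/L.
E_new = (26.3/1)·ln(3.72/124) = 26.30 · (-3.5066) = -92.22 mV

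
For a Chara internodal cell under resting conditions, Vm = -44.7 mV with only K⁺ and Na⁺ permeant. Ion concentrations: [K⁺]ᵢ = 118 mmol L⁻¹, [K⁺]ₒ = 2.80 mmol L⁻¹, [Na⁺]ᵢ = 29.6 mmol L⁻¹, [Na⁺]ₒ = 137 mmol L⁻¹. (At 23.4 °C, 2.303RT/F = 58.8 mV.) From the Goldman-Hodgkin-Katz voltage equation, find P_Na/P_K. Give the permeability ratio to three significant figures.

0.134

Let α = P_Na/P_K. GHK: Vm = 58.8·log₁₀[(Kₒ + α·Naₒ)/(Kᵢ + α·Naᵢ)].
10^(Vm/58.8) = 10^(-44.7/58.8) = 0.1737
So 0.1737·(Kᵢ + α·Naᵢ) = Kₒ + α·Naₒ → α = (0.1737·118.0 − 2.8) / (137.0 − 0.1737·29.6)
α = (20.5 − 2.8) / (137.0 − 5.141) = 17.7/131.9 = 0.1342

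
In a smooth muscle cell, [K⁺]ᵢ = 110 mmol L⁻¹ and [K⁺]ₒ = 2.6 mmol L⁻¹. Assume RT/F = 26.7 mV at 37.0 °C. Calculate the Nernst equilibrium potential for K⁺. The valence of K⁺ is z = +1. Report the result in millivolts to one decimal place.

-100.0 mV

E = (26.7/z) · ln([K⁺]_out/[K⁺]_in) with z = +1.
= (26.7/1) · ln(2.6/110) = 26.70 · ln(0.02364)
= 26.70 · (-3.7450) = -99.99 mV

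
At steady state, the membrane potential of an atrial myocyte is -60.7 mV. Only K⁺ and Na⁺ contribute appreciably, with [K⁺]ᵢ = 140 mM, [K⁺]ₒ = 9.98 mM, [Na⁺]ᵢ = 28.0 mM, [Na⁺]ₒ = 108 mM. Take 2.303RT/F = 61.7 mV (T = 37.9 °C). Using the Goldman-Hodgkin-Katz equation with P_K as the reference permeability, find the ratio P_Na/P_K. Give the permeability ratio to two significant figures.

Let α = P_Na/P_K. GHK: Vm = 61.7·log₁₀[(Kₒ + α·Naₒ)/(Kᵢ + α·Naᵢ)].
10^(Vm/61.7) = 10^(-60.7/61.7) = 0.1038
So 0.1038·(Kᵢ + α·Naᵢ) = Kₒ + α·Naₒ → α = (0.1038·140.0 − 9.98) / (108.0 − 0.1038·28.0)
α = (14.53 − 9.98) / (108.0 − 2.906) = 4.552/105.1 = 0.04332

0.043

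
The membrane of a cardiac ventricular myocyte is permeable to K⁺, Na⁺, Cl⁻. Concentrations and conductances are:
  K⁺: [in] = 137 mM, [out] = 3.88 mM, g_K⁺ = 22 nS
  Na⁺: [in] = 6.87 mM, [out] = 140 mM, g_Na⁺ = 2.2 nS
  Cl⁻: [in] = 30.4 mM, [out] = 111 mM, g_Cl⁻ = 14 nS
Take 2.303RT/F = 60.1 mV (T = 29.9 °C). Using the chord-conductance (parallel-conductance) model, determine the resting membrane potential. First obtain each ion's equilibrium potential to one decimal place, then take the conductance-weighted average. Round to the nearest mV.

-61 mV

E_K⁺ = (60.1/1)·log₁₀(3.88/137) = -93.0 mV
E_Na⁺ = (60.1/1)·log₁₀(140/6.87) = 78.7 mV
E_Cl⁻ = (60.1/-1)·log₁₀(111/30.4) = -33.8 mV
Vm = (Σ gᵢEᵢ)/(Σ gᵢ) = (22·-93.0 + 2.2·78.7 + 14·-33.8) / (22 + 2.2 + 14)
= -2346.06 / 38.2 = -61.42 mV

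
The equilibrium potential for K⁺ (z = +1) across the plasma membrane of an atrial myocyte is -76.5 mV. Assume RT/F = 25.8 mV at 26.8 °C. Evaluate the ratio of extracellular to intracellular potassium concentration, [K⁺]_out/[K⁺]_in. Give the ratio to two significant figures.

0.052

ln([out]/[in]) = E·z/(25.8) = -76.5 × 1 / 25.8 = -2.9651
[out]/[in] = e^(-2.9651) = 0.05155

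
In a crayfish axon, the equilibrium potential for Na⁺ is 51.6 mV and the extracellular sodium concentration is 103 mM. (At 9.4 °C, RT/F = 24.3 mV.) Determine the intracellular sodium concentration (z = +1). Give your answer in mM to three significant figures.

Nernst: E = (24.3/1) · ln([out]/[in]), so ln([out]/[in]) = 51.6 × 1 / 24.3 = 2.1235.
[out]/[in] = e^(2.1235) = 8.36.
[in] = 103 / 8.36 = 12.32 mM.

12.3 mM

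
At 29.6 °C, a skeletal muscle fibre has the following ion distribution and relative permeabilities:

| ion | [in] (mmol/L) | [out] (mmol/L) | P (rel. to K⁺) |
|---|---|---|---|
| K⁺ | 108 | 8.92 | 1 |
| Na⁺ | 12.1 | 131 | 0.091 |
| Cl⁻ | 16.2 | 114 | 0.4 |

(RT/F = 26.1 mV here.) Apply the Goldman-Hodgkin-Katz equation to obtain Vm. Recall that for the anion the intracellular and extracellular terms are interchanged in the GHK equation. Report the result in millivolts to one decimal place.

Vm = 26.1 · ln[(Σ P·[cation]ₒ + Σ P·[anion]ᵢ) / (Σ P·[cation]ᵢ + Σ P·[anion]ₒ)]
Numerator = 1×8.92 + 0.091×131 + 0.4×16.2 = 27.32
Denominator = 1×108 + 0.091×12.1 + 0.4×114 = 154.7
Vm = 26.1 · ln(0.17661) = 26.1 × (-1.7338) = -45.25 mV

-45.3 mV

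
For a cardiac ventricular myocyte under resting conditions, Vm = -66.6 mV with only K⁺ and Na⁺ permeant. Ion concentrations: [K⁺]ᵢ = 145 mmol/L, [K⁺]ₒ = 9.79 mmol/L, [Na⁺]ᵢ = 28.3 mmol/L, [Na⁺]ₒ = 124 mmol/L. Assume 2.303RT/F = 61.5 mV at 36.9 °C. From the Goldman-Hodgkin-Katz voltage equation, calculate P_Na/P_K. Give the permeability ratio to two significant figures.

Let α = P_Na/P_K. GHK: Vm = 61.5·log₁₀[(Kₒ + α·Naₒ)/(Kᵢ + α·Naᵢ)].
10^(Vm/61.5) = 10^(-66.6/61.5) = 0.082618
So 0.082618·(Kᵢ + α·Naᵢ) = Kₒ + α·Naₒ → α = (0.082618·145.0 − 9.79) / (124.0 − 0.082618·28.3)
α = (11.98 − 9.79) / (124.0 − 2.338) = 2.19/121.7 = 0.018

0.018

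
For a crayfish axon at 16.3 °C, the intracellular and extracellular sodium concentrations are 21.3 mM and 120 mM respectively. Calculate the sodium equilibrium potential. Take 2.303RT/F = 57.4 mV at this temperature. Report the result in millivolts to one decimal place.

E = (57.4/z) · log₁₀([Na⁺]_out/[Na⁺]_in) with z = +1.
= (57.4/1) · log₁₀(120/21.3) = 57.40 · log₁₀(5.634)
= 57.40 · (0.7508) = 43.10 mV

43.1 mV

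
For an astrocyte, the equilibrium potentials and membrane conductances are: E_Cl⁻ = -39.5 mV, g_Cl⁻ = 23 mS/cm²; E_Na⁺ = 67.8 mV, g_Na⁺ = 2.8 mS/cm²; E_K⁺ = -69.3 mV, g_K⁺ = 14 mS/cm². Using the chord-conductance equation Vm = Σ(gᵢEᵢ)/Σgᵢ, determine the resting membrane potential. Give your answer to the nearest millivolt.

Σ gᵢEᵢ = 23·(-39.5) + 2.8·(67.8) + 14·(-69.3) = -1688.86
Σ gᵢ = 23 + 2.8 + 14 = 39.8
Vm = -1688.86 / 39.8 = -42.43 mV

-42 mV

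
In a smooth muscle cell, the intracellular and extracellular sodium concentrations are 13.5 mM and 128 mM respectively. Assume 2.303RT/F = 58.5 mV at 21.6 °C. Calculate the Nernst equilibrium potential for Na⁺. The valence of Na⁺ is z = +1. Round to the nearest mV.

E = (58.5/z) · log₁₀([Na⁺]_out/[Na⁺]_in) with z = +1.
= (58.5/1) · log₁₀(128/13.5) = 58.50 · log₁₀(9.481)
= 58.50 · (0.9769) = 57.15 mV

57 mV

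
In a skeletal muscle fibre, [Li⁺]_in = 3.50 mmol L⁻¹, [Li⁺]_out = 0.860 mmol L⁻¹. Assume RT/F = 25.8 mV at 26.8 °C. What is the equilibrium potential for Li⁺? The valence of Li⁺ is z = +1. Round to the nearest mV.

E = (25.8/z) · ln([Li⁺]_out/[Li⁺]_in) with z = +1.
= (25.8/1) · ln(0.860/3.50) = 25.80 · ln(0.2457)
= 25.80 · (-1.4036) = -36.21 mV

-36 mV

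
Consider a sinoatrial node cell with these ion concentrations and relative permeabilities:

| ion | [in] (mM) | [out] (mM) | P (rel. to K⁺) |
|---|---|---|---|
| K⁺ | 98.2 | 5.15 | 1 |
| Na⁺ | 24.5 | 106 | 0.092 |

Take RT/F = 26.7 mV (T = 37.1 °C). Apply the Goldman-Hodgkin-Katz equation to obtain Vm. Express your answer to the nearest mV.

-51 mV

Vm = 26.7 · ln[(Σ P·[cation]ₒ + Σ P·[anion]ᵢ) / (Σ P·[cation]ᵢ + Σ P·[anion]ₒ)]
Numerator = 1×5.15 + 0.092×106 = 14.9
Denominator = 1×98.2 + 0.092×24.5 = 100.5
Vm = 26.7 · ln(0.14835) = 26.7 × (-1.9082) = -50.95 mV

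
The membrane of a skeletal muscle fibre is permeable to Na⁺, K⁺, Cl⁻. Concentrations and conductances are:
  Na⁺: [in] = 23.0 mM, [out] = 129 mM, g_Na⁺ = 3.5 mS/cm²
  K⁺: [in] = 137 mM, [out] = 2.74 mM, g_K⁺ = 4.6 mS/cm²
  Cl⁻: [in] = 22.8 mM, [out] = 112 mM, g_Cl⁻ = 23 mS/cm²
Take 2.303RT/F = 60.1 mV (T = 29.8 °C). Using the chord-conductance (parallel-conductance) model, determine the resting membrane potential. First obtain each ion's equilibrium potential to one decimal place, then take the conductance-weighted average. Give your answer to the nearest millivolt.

-41 mV

E_Na⁺ = (60.1/1)·log₁₀(129/23.0) = 45.0 mV
E_K⁺ = (60.1/1)·log₁₀(2.74/137) = -102.1 mV
E_Cl⁻ = (60.1/-1)·log₁₀(112/22.8) = -41.5 mV
Vm = (Σ gᵢEᵢ)/(Σ gᵢ) = (3.5·45.0 + 4.6·-102.1 + 23·-41.5) / (3.5 + 4.6 + 23)
= -1266.66 / 31.1 = -40.73 mV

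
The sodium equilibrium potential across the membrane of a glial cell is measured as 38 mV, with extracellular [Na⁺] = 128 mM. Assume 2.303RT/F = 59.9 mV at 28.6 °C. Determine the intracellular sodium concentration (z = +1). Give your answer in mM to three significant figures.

29.7 mM

Nernst: E = (59.9/1) · log₁₀([out]/[in]), so log₁₀([out]/[in]) = 38.0 × 1 / 59.9 = 0.6344.
[out]/[in] = 10^(0.6344) = 4.309.
[in] = 128 / 4.309 = 29.7 mM.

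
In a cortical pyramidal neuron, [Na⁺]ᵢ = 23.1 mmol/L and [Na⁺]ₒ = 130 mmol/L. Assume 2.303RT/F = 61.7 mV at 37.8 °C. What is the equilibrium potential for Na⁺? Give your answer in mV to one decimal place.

E = (61.7/z) · log₁₀([Na⁺]_out/[Na⁺]_in) with z = +1.
= (61.7/1) · log₁₀(130/23.1) = 61.70 · log₁₀(5.628)
= 61.70 · (0.7503) = 46.30 mV

46.3 mV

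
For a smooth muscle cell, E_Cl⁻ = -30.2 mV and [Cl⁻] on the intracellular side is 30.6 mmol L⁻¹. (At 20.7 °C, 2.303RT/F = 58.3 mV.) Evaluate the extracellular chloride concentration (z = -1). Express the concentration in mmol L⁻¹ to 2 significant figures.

Nernst: E = (58.3/-1) · log₁₀([out]/[in]), so log₁₀([out]/[in]) = -30.2 × -1 / 58.3 = 0.5180.
[out]/[in] = 10^(0.5180) = 3.296.
[out] = 3.296 × 30.6 = 100.9 mmol L⁻¹.

100 mmol L⁻¹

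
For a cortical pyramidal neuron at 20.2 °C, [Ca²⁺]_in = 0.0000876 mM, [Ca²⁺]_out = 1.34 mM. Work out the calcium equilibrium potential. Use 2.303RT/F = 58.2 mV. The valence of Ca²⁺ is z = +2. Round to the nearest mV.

E = (58.2/z) · log₁₀([Ca²⁺]_out/[Ca²⁺]_in) with z = +2.
= (58.2/2) · log₁₀(1.34/0.0000876) = 29.10 · log₁₀(1.53e+04)
= 29.10 · (4.1846) = 121.77 mV

122 mV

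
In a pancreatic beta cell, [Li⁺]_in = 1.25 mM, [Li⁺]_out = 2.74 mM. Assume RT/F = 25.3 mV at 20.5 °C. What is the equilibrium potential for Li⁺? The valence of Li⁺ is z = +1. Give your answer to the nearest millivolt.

20 mV

E = (25.3/z) · ln([Li⁺]_out/[Li⁺]_in) with z = +1.
= (25.3/1) · ln(2.74/1.25) = 25.30 · ln(2.192)
= 25.30 · (0.7848) = 19.86 mV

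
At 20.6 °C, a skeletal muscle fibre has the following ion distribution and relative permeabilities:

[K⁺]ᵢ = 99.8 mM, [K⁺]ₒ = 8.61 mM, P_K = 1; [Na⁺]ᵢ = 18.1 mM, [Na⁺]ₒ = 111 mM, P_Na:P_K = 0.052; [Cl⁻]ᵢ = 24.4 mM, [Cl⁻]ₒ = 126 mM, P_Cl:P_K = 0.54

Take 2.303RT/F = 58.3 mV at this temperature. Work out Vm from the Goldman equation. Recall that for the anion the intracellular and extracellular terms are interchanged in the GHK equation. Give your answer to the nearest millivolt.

Vm = 58.3 · log₁₀[(Σ P·[cation]ₒ + Σ P·[anion]ᵢ) / (Σ P·[cation]ᵢ + Σ P·[anion]ₒ)]
Numerator = 1×8.61 + 0.052×111 + 0.54×24.4 = 27.56
Denominator = 1×99.8 + 0.052×18.1 + 0.54×126 = 168.8
Vm = 58.3 · log₁₀(0.16328) = 58.3 × (-0.7871) = -45.89 mV

-46 mV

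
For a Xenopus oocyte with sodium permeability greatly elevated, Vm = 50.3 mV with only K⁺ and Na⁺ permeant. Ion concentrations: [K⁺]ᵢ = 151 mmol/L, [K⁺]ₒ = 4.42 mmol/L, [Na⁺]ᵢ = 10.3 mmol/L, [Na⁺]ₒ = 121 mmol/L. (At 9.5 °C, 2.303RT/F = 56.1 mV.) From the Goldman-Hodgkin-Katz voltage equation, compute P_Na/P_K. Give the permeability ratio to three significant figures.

29.8

Let α = P_Na/P_K. GHK: Vm = 56.1·log₁₀[(Kₒ + α·Naₒ)/(Kᵢ + α·Naᵢ)].
10^(Vm/56.1) = 10^(50.3/56.1) = 7.8816
So 7.8816·(Kᵢ + α·Naᵢ) = Kₒ + α·Naₒ → α = (7.8816·151.0 − 4.42) / (121.0 − 7.8816·10.3)
α = (1190 − 4.42) / (121.0 − 81.18) = 1186/39.82 = 29.78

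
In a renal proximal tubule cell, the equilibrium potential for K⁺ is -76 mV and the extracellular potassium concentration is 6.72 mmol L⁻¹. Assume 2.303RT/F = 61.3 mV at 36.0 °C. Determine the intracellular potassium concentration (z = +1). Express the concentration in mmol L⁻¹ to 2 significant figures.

Nernst: E = (61.3/1) · log₁₀([out]/[in]), so log₁₀([out]/[in]) = -76.0 × 1 / 61.3 = -1.2398.
[out]/[in] = 10^(-1.2398) = 0.05757.
[in] = 6.72 / 0.05757 = 116.7 mmol L⁻¹.

120 mmol L⁻¹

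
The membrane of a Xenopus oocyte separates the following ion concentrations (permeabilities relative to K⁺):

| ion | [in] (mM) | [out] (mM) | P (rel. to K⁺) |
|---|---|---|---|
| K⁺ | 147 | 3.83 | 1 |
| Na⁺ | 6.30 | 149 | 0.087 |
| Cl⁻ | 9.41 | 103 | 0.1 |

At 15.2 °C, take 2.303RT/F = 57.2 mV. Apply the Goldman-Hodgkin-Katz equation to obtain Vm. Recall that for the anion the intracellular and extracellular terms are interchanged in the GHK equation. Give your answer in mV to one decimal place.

Vm = 57.2 · log₁₀[(Σ P·[cation]ₒ + Σ P·[anion]ᵢ) / (Σ P·[cation]ᵢ + Σ P·[anion]ₒ)]
Numerator = 1×3.83 + 0.087×149 + 0.1×9.41 = 17.73
Denominator = 1×147 + 0.087×6.30 + 0.1×103 = 157.8
Vm = 57.2 · log₁₀(0.11235) = 57.2 × (-0.9494) = -54.31 mV

-54.3 mV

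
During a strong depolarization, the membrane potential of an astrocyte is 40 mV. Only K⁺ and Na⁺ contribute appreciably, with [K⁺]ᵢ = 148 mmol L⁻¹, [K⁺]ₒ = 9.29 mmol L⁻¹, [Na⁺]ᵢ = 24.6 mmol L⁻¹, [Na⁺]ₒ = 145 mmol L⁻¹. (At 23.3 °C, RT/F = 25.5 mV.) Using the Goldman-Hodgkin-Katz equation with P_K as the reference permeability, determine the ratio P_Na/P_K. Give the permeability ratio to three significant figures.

26.0

Let α = P_Na/P_K. GHK: Vm = 25.5·ln[(Kₒ + α·Naₒ)/(Kᵢ + α·Naᵢ)].
e^(Vm/25.5) = e^(40.0/25.5) = 4.8001
So 4.8001·(Kᵢ + α·Naᵢ) = Kₒ + α·Naₒ → α = (4.8001·148.0 − 9.29) / (145.0 − 4.8001·24.6)
α = (710.4 − 9.29) / (145.0 − 118.1) = 701.1/26.92 = 26.05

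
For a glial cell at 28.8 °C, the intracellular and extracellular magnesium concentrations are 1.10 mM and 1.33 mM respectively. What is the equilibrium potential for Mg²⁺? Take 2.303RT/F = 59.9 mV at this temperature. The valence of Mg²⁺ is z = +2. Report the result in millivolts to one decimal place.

2.5 mV

E = (59.9/z) · log₁₀([Mg²⁺]_out/[Mg²⁺]_in) with z = +2.
= (59.9/2) · log₁₀(1.33/1.10) = 29.95 · log₁₀(1.209)
= 29.95 · (0.0825) = 2.47 mV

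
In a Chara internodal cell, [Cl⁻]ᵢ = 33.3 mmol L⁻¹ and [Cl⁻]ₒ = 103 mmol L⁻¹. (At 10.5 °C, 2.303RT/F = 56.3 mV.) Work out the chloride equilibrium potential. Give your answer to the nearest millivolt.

E = (56.3/z) · log₁₀([Cl⁻]_out/[Cl⁻]_in) with z = -1.
For an anion, dividing by z = -1 reverses the sign.
= (56.3/-1) · log₁₀(103/33.3) = -56.30 · log₁₀(3.093)
= -56.30 · (0.4904) = -27.61 mV

-28 mV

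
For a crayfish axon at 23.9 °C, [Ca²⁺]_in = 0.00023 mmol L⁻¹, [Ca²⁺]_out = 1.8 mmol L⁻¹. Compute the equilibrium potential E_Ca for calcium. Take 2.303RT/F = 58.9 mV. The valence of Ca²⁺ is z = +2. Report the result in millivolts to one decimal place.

114.7 mV

E = (58.9/z) · log₁₀([Ca²⁺]_out/[Ca²⁺]_in) with z = +2.
= (58.9/2) · log₁₀(1.8/0.00023) = 29.45 · log₁₀(7826)
= 29.45 · (3.8935) = 114.66 mV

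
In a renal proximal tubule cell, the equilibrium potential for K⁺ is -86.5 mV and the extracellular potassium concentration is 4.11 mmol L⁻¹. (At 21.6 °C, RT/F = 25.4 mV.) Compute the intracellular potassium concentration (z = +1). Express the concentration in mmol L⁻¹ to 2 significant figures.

120 mmol L⁻¹

Nernst: E = (25.4/1) · ln([out]/[in]), so ln([out]/[in]) = -86.5 × 1 / 25.4 = -3.4055.
[out]/[in] = e^(-3.4055) = 0.03319.
[in] = 4.11 / 0.03319 = 123.8 mmol L⁻¹.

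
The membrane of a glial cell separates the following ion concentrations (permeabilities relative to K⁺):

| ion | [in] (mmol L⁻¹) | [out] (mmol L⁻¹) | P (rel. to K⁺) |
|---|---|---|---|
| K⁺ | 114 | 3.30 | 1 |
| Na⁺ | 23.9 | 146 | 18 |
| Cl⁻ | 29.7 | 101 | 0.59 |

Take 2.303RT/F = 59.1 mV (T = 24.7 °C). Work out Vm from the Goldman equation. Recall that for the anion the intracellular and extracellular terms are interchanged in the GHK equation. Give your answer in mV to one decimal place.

Vm = 59.1 · log₁₀[(Σ P·[cation]ₒ + Σ P·[anion]ᵢ) / (Σ P·[cation]ᵢ + Σ P·[anion]ₒ)]
Numerator = 1×3.30 + 18×146 + 0.59×29.7 = 2649
Denominator = 1×114 + 18×23.9 + 0.59×101 = 603.8
Vm = 59.1 · log₁₀(4.387) = 59.1 × (0.6422) = 37.95 mV

38.0 mV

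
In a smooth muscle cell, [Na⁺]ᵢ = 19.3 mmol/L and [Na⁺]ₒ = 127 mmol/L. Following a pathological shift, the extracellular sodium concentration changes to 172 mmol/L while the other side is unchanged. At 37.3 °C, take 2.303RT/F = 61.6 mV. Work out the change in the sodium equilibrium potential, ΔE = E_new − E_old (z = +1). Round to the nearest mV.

E_old = (61.6/1)·log₁₀(127/19.3) = 50.40 mV
E_new = (61.6/1)·log₁₀(172/19.3) = 58.52 mV
ΔE = 58.52 − (50.40) = 8.11 mV

8 mV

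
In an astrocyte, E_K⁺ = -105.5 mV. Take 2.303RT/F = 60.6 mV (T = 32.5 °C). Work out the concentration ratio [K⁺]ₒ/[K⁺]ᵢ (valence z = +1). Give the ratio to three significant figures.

log₁₀([out]/[in]) = E·z/(60.6) = -105.5 × 1 / 60.6 = -1.7409
[out]/[in] = 10^(-1.7409) = 0.01816

0.0182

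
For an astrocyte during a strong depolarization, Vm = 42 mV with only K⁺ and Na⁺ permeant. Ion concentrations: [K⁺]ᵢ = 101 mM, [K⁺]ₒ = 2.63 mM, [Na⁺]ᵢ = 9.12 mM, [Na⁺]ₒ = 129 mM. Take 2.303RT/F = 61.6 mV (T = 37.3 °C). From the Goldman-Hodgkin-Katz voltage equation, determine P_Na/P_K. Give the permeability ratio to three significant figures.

Let α = P_Na/P_K. GHK: Vm = 61.6·log₁₀[(Kₒ + α·Naₒ)/(Kᵢ + α·Naᵢ)].
10^(Vm/61.6) = 10^(42.0/61.6) = 4.8064
So 4.8064·(Kᵢ + α·Naᵢ) = Kₒ + α·Naₒ → α = (4.8064·101.0 − 2.63) / (129.0 − 4.8064·9.12)
α = (485.4 − 2.63) / (129.0 − 43.83) = 482.8/85.17 = 5.669

5.67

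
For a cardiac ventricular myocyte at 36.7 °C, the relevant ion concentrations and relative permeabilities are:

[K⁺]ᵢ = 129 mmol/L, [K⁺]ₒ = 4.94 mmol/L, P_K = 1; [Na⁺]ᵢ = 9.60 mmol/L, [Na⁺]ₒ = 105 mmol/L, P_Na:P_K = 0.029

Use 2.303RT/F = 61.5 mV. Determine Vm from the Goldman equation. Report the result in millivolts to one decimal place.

-74.4 mV

Vm = 61.5 · log₁₀[(Σ P·[cation]ₒ + Σ P·[anion]ᵢ) / (Σ P·[cation]ᵢ + Σ P·[anion]ₒ)]
Numerator = 1×4.94 + 0.029×105 = 7.985
Denominator = 1×129 + 0.029×9.60 = 129.3
Vm = 61.5 · log₁₀(0.061766) = 61.5 × (-1.2093) = -74.37 mV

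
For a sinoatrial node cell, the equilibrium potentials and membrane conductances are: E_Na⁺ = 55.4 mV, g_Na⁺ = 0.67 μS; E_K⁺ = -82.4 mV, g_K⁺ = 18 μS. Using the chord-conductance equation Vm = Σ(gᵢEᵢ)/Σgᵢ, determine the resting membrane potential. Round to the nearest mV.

Σ gᵢEᵢ = 0.67·(55.4) + 18·(-82.4) = -1446.08
Σ gᵢ = 0.67 + 18 = 18.67
Vm = -1446.08 / 18.67 = -77.45 mV

-77 mV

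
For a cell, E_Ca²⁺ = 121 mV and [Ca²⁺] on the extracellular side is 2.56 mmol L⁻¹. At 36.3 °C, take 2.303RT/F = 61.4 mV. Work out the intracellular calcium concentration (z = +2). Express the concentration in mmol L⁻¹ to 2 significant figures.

Nernst: E = (61.4/2) · log₁₀([out]/[in]), so log₁₀([out]/[in]) = 121.0 × 2 / 61.4 = 3.9414.
[out]/[in] = 10^(3.9414) = 8737.
[in] = 2.56 / 8737 = 0.000293 mmol L⁻¹.

0.00029 mmol L⁻¹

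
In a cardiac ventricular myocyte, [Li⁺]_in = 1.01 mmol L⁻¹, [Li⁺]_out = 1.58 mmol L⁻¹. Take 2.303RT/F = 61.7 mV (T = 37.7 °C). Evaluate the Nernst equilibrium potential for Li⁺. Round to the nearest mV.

12 mV

E = (61.7/z) · log₁₀([Li⁺]_out/[Li⁺]_in) with z = +1.
= (61.7/1) · log₁₀(1.58/1.01) = 61.70 · log₁₀(1.564)
= 61.70 · (0.1943) = 11.99 mV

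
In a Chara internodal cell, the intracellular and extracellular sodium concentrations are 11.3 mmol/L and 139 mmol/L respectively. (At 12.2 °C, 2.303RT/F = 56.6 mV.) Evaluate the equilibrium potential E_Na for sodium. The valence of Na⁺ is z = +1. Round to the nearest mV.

62 mV

E = (56.6/z) · log₁₀([Na⁺]_out/[Na⁺]_in) with z = +1.
= (56.6/1) · log₁₀(139/11.3) = 56.60 · log₁₀(12.3)
= 56.60 · (1.0899) = 61.69 mV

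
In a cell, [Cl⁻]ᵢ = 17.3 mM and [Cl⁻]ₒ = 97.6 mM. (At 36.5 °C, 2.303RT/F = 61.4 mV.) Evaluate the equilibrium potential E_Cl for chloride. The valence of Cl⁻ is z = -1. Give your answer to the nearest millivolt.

E = (61.4/z) · log₁₀([Cl⁻]_out/[Cl⁻]_in) with z = -1.
For an anion, dividing by z = -1 reverses the sign.
= (61.4/-1) · log₁₀(97.6/17.3) = -61.40 · log₁₀(5.642)
= -61.40 · (0.7514) = -46.14 mV

-46 mV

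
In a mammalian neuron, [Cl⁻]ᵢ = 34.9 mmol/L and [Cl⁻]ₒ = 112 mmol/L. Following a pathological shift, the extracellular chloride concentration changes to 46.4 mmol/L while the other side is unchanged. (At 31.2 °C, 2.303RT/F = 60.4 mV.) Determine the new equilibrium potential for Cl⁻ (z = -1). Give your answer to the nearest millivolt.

-7 mV

After the shift: [Cl⁻]_out = 46.4, [Cl⁻]_in = 34.9 mmol/L.
E_new = (60.4/-1)·log₁₀(46.4/34.9) = -60.40 · (0.1237) = -7.47 mV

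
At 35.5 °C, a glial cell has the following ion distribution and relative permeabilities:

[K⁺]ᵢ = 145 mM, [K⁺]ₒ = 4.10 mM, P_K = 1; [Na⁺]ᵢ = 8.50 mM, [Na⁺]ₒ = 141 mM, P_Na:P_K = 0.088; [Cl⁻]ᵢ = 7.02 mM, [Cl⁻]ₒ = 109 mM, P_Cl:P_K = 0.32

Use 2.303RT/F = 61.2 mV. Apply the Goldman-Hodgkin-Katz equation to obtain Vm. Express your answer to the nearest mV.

Vm = 61.2 · log₁₀[(Σ P·[cation]ₒ + Σ P·[anion]ᵢ) / (Σ P·[cation]ᵢ + Σ P·[anion]ₒ)]
Numerator = 1×4.10 + 0.088×141 + 0.32×7.02 = 18.75
Denominator = 1×145 + 0.088×8.50 + 0.32×109 = 180.6
Vm = 61.2 · log₁₀(0.10383) = 61.2 × (-0.9837) = -60.20 mV

-60 mV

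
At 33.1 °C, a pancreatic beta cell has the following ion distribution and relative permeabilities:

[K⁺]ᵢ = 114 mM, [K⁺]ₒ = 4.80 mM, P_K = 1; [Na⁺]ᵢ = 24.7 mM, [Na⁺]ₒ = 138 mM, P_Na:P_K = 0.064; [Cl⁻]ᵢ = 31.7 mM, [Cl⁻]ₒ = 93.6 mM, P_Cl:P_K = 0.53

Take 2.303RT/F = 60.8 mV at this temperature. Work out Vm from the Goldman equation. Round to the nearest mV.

-45 mV

Vm = 60.8 · log₁₀[(Σ P·[cation]ₒ + Σ P·[anion]ᵢ) / (Σ P·[cation]ᵢ + Σ P·[anion]ₒ)]
Numerator = 1×4.80 + 0.064×138 + 0.53×31.7 = 30.43
Denominator = 1×114 + 0.064×24.7 + 0.53×93.6 = 165.2
Vm = 60.8 · log₁₀(0.18423) = 60.8 × (-0.7346) = -44.67 mV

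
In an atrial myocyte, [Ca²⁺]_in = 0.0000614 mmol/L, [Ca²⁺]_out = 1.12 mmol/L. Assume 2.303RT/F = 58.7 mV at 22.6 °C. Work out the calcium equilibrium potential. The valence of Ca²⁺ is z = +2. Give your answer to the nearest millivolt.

125 mV

E = (58.7/z) · log₁₀([Ca²⁺]_out/[Ca²⁺]_in) with z = +2.
= (58.7/2) · log₁₀(1.12/0.0000614) = 29.35 · log₁₀(1.824e+04)
= 29.35 · (4.2610) = 125.06 mV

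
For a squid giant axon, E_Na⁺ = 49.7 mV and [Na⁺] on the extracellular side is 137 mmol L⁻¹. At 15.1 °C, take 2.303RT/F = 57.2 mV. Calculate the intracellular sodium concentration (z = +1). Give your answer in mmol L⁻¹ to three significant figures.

Nernst: E = (57.2/1) · log₁₀([out]/[in]), so log₁₀([out]/[in]) = 49.7 × 1 / 57.2 = 0.8689.
[out]/[in] = 10^(0.8689) = 7.394.
[in] = 137 / 7.394 = 18.53 mmol L⁻¹.

18.5 mmol L⁻¹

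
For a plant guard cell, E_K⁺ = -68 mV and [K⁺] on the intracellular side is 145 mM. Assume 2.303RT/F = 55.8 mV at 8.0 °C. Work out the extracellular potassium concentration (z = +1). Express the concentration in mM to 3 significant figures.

8.76 mM

Nernst: E = (55.8/1) · log₁₀([out]/[in]), so log₁₀([out]/[in]) = -68.0 × 1 / 55.8 = -1.2186.
[out]/[in] = 10^(-1.2186) = 0.06045.
[out] = 0.06045 × 145 = 8.765 mM.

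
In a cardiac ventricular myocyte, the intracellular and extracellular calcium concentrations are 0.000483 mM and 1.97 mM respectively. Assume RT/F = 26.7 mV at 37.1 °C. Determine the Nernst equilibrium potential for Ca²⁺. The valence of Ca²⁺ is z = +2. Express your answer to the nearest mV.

111 mV

E = (26.7/z) · ln([Ca²⁺]_out/[Ca²⁺]_in) with z = +2.
= (26.7/2) · ln(1.97/0.000483) = 13.35 · ln(4079)
= 13.35 · (8.3135) = 110.99 mV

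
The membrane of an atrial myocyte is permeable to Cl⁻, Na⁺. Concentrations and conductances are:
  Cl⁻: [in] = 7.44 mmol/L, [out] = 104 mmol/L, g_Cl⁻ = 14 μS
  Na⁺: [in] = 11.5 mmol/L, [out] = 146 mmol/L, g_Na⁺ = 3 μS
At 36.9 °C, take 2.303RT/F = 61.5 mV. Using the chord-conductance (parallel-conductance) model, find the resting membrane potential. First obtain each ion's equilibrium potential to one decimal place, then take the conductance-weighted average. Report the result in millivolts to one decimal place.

E_Cl⁻ = (61.5/-1)·log₁₀(104/7.44) = -70.4 mV
E_Na⁺ = (61.5/1)·log₁₀(146/11.5) = 67.9 mV
Vm = (Σ gᵢEᵢ)/(Σ gᵢ) = (14·-70.4 + 3·67.9) / (14 + 3)
= -781.90 / 17 = -45.99 mV

-46.0 mV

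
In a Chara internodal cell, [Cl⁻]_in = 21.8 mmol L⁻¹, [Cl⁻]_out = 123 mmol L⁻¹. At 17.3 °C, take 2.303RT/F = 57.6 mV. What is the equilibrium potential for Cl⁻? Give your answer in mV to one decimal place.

-43.3 mV

E = (57.6/z) · log₁₀([Cl⁻]_out/[Cl⁻]_in) with z = -1.
For an anion, dividing by z = -1 reverses the sign.
= (57.6/-1) · log₁₀(123/21.8) = -57.60 · log₁₀(5.642)
= -57.60 · (0.7514) = -43.28 mV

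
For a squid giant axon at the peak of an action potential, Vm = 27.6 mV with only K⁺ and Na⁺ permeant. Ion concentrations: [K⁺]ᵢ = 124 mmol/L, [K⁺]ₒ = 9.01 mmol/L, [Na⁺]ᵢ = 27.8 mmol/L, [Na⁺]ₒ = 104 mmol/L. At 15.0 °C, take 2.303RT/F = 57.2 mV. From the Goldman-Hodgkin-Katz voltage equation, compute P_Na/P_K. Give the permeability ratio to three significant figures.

18.8

Let α = P_Na/P_K. GHK: Vm = 57.2·log₁₀[(Kₒ + α·Naₒ)/(Kᵢ + α·Naᵢ)].
10^(Vm/57.2) = 10^(27.6/57.2) = 3.0375
So 3.0375·(Kᵢ + α·Naᵢ) = Kₒ + α·Naₒ → α = (3.0375·124.0 − 9.01) / (104.0 − 3.0375·27.8)
α = (376.7 − 9.01) / (104.0 − 84.44) = 367.6/19.56 = 18.8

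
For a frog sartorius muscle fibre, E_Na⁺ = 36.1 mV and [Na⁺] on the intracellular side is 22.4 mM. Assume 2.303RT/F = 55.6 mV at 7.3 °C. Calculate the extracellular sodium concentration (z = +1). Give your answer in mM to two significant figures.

Nernst: E = (55.6/1) · log₁₀([out]/[in]), so log₁₀([out]/[in]) = 36.1 × 1 / 55.6 = 0.6493.
[out]/[in] = 10^(0.6493) = 4.459.
[out] = 4.459 × 22.4 = 99.89 mM.

100 mM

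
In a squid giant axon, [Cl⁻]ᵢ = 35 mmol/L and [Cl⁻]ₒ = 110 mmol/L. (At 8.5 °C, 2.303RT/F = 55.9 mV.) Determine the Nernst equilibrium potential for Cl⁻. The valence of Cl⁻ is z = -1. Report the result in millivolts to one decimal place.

-27.8 mV

E = (55.9/z) · log₁₀([Cl⁻]_out/[Cl⁻]_in) with z = -1.
For an anion, dividing by z = -1 reverses the sign.
= (55.9/-1) · log₁₀(110/35) = -55.90 · log₁₀(3.143)
= -55.90 · (0.4973) = -27.80 mV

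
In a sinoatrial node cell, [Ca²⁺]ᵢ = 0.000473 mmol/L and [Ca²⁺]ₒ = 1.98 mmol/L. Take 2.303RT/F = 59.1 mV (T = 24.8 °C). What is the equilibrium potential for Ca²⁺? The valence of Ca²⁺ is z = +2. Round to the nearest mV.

E = (59.1/z) · log₁₀([Ca²⁺]_out/[Ca²⁺]_in) with z = +2.
= (59.1/2) · log₁₀(1.98/0.000473) = 29.55 · log₁₀(4186)
= 29.55 · (3.6218) = 107.02 mV

107 mV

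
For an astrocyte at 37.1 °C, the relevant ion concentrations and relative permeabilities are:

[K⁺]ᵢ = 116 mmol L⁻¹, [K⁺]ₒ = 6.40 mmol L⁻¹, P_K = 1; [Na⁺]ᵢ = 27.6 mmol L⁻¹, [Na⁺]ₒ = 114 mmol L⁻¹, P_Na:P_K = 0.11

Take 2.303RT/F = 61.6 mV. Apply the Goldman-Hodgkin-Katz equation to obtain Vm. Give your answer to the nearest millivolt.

-49 mV

Vm = 61.6 · log₁₀[(Σ P·[cation]ₒ + Σ P·[anion]ᵢ) / (Σ P·[cation]ᵢ + Σ P·[anion]ₒ)]
Numerator = 1×6.40 + 0.11×114 = 18.94
Denominator = 1×116 + 0.11×27.6 = 119
Vm = 61.6 · log₁₀(0.15911) = 61.6 × (-0.7983) = -49.18 mV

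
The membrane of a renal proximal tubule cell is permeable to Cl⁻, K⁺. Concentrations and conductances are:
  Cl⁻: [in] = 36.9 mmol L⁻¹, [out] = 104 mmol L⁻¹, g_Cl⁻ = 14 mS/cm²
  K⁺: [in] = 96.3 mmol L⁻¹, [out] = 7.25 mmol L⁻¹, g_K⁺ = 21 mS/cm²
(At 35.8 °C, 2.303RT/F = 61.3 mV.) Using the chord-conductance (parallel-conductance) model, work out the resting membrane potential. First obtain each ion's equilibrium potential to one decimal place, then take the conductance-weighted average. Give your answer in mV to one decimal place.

-52.4 mV

E_Cl⁻ = (61.3/-1)·log₁₀(104/36.9) = -27.6 mV
E_K⁺ = (61.3/1)·log₁₀(7.25/96.3) = -68.9 mV
Vm = (Σ gᵢEᵢ)/(Σ gᵢ) = (14·-27.6 + 21·-68.9) / (14 + 21)
= -1833.30 / 35 = -52.38 mV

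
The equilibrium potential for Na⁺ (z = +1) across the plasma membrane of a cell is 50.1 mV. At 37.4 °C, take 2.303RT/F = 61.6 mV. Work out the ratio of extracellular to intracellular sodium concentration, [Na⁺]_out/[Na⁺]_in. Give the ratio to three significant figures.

6.51

log₁₀([out]/[in]) = E·z/(61.6) = 50.1 × 1 / 61.6 = 0.8133
[out]/[in] = 10^(0.8133) = 6.506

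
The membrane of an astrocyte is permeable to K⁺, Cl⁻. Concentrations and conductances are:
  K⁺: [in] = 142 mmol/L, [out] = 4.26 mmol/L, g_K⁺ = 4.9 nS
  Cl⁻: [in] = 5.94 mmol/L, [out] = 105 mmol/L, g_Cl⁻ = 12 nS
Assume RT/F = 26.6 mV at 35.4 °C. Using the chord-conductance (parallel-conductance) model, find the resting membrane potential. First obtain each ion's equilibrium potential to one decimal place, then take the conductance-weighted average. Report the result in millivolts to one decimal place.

-81.3 mV

E_K⁺ = (26.6/1)·ln(4.26/142) = -93.3 mV
E_Cl⁻ = (26.6/-1)·ln(105/5.94) = -76.4 mV
Vm = (Σ gᵢEᵢ)/(Σ gᵢ) = (4.9·-93.3 + 12·-76.4) / (4.9 + 12)
= -1373.97 / 16.9 = -81.30 mV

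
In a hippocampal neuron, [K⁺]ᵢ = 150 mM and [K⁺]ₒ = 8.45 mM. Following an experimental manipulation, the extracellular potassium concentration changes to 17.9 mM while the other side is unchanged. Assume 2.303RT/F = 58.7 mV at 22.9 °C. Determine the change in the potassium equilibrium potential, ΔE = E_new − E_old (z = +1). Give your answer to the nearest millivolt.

19 mV

E_old = (58.7/1)·log₁₀(8.45/150) = -73.33 mV
E_new = (58.7/1)·log₁₀(17.9/150) = -54.19 mV
ΔE = -54.19 − (-73.33) = 19.14 mV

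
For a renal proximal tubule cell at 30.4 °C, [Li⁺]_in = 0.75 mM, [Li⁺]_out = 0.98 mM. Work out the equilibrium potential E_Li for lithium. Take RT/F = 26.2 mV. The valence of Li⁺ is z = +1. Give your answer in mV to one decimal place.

7.0 mV

E = (26.2/z) · ln([Li⁺]_out/[Li⁺]_in) with z = +1.
= (26.2/1) · ln(0.98/0.75) = 26.20 · ln(1.307)
= 26.20 · (0.2675) = 7.01 mV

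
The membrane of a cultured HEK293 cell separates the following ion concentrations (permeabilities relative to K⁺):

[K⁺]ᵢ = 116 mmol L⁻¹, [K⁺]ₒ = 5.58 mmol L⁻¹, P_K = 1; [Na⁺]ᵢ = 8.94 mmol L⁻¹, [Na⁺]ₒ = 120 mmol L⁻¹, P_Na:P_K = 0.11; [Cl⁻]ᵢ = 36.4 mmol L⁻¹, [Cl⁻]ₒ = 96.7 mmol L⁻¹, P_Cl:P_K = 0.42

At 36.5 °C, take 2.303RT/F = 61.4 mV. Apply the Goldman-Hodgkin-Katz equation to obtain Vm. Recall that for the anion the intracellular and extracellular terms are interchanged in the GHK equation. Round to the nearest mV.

Vm = 61.4 · log₁₀[(Σ P·[cation]ₒ + Σ P·[anion]ᵢ) / (Σ P·[cation]ᵢ + Σ P·[anion]ₒ)]
Numerator = 1×5.58 + 0.11×120 + 0.42×36.4 = 34.07
Denominator = 1×116 + 0.11×8.94 + 0.42×96.7 = 157.6
Vm = 61.4 · log₁₀(0.21617) = 61.4 × (-0.6652) = -40.84 mV

-41 mV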